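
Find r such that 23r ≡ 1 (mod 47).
Since 47 is prime, by Fermat 23^(-1) ≡ 23^{45} ≡ 45 (mod 47). Verify: 23 × 45 = 1035 ≡ 1 (mod 47)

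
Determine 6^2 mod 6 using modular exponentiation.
6^{2} = 36 ≡ 0 mod 6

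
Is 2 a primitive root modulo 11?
ord_11(2) divides 10. For each prime q|10: 2^{5}≡10, 2^{2}≡4, none ≡ 1. So 2 has order 10 and is a primitive root mod 11.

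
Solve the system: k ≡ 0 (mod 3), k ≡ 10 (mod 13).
M = 3 × 13 = 39. M₁ = 13, y₁ ≡ 1 (mod 3). M₂ = 3, y₂ ≡ 9 (mod 13). k = 0×13×1 + 10×3×9 ≡ 36 (mod 39)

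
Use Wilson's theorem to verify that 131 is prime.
(130)! mod 131 = 130. Since this equals -1 (mod 131), Wilson confirms 131 is prime.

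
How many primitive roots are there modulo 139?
There are φ(139-1) = φ(138) = 44 primitive roots modulo 139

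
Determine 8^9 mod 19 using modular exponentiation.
By repeated squaring (mod 19): 8^{1}≡8, 8^{2}≡7, 8^{4}≡11, 8^{8}≡7. Then 8^{9} = 8^{8+1} ≡ 7 × 8 ≡ 18 (mod 19)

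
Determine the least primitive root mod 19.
g = 2. For each prime q|18: 2^{9}≡18, 2^{6}≡7, none ≡ 1, so ord_19(2) = 18 and 2 is a primitive root.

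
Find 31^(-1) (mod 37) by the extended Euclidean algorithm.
Extended GCD: 31(6) + 37(-5) = 1. So 31^(-1) ≡ 6 (mod 37). Verify: 31 × 6 = 186 ≡ 1 (mod 37)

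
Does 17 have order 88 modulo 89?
17^{44} ≡ 1 (mod 89) and 44 < 88, so ord_89(17) = 44 ≠ 88 and 17 is not a primitive root.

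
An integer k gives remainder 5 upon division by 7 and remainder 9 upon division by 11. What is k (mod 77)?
M = 7 × 11 = 77. M₁ = 11, y₁ ≡ 2 (mod 7). M₂ = 7, y₂ ≡ 8 (mod 11). k = 5×11×2 + 9×7×8 ≡ 75 (mod 77)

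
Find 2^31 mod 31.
Using Fermat: 2^{30} ≡ 1 mod 31. 31 ≡ 1 mod 30. So 2^{31} ≡ 2^{1} ≡ 2 mod 31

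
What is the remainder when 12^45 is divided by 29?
Using Fermat: 12^{28} ≡ 1 mod 29. 45 ≡ 17 mod 28. So 12^{45} ≡ 12^{17} ≡ 12 mod 29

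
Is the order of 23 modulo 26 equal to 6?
Powers of 23 mod 26: 23^1≡23, 23^2≡9, 23^3≡25, 23^4≡3, 23^5≡17, 23^6≡1. First k with 23^k≡1 is k=6. Yes, ord_26(23) = 6.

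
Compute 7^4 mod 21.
7^{4} = 2401 ≡ 7 (mod 21)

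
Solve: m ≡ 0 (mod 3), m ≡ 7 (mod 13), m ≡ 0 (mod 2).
M = 3 × 13 × 2 = 78. M₁ = 26, y₁ ≡ 2 (mod 3). M₂ = 6, y₂ ≡ 11 (mod 13). M₃ = 39, y₃ ≡ 1 (mod 2). m = 0×26×2 + 7×6×11 + 0×39×1 ≡ 72 (mod 78)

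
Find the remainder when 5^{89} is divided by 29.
By Fermat: 5^{28} ≡ 1 mod 29. 89 = 3×28 + 5. So 5^{89} ≡ 5^{5} ≡ 22 mod 29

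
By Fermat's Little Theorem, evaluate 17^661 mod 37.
By Fermat: 17^{36} ≡ 1 mod 37. 661 ≡ 13 mod 36. So 17^{661} ≡ 17^{13} ≡ 35 mod 37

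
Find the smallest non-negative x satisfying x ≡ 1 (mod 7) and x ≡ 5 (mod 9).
M = 7 × 9 = 63. M₁ = 9, y₁ ≡ 4 (mod 7). M₂ = 7, y₂ ≡ 4 (mod 9). x = 1×9×4 + 5×7×4 ≡ 50 (mod 63)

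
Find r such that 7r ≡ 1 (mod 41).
Since 41 is prime, by Fermat 7^(-1) ≡ 7^{39} ≡ 6 (mod 41). Verify: 7 × 6 = 42 ≡ 1 (mod 41)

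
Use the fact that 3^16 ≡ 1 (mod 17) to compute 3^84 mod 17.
By Fermat: 3^{16} ≡ 1 (mod 17). 84 = 5×16 + 4. So 3^{84} ≡ 3^{4} ≡ 13 (mod 17)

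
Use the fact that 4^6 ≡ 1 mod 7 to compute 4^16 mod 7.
By Fermat: 4^{6} ≡ 1 mod 7. 16 = 2×6 + 4. So 4^{16} ≡ 4^{4} ≡ 4 mod 7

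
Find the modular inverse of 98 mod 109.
Since 109 is prime, by Fermat 98^(-1) ≡ 98^{107} ≡ 99 mod 109. Verify: 98 × 99 = 9702 ≡ 1 mod 109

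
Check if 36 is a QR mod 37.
By Euler's criterion: 36^{18} ≡ 1 mod 37. Since this equals 1, 36 is a QR.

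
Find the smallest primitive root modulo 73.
g = 5. Powers: [5, 25, 52, 41, 59, 3, ...] generates all 72 non-zero residues.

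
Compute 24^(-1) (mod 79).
Since 79 is prime, by Fermat 24^(-1) ≡ 24^{77} ≡ 56 (mod 79). Verify: 24 × 56 = 1344 ≡ 1 (mod 79)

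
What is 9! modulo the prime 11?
(10)! = (9)! × (10) ≡ -1 (mod 11). So (9)! ≡ -1 × (10)^(-1) ≡ (-1)×(-1) = 1 (mod 11)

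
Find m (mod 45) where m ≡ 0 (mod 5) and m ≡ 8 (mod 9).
M = 5 × 9 = 45. M₁ = 9, y₁ ≡ 4 (mod 5). M₂ = 5, y₂ ≡ 2 (mod 9). m = 0×9×4 + 8×5×2 ≡ 35 (mod 45)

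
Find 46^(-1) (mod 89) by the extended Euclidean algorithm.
Extended GCD: 46(-29) + 89(15) = 1. So 46^(-1) ≡ -29 ≡ 60 (mod 89). Verify: 46 × 60 = 2760 ≡ 1 (mod 89)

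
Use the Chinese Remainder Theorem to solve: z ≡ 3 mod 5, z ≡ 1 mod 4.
M = 5 × 4 = 20. M₁ = 4, y₁ ≡ 4 mod 5. M₂ = 5, y₂ ≡ 1 mod 4. z = 3×4×4 + 1×5×1 ≡ 13 mod 20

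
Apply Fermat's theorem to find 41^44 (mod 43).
By Fermat: 41^{42} ≡ 1 (mod 43). So 41^{44} = 41^{42} · 41^{2} ≡ 41^{2} ≡ 4 (mod 43)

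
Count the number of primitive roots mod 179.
There are φ(179-1) = φ(178) = 88 primitive roots modulo 179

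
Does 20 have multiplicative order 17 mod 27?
Powers of 20 mod 27: 20^1≡20, 20^2≡22, 20^3≡8, 20^4≡25, 20^5≡14, 20^6≡10, 20^7≡11, 20^8≡4, 20^9≡26, 20^10≡7, 20^11≡5, 20^12≡19, 20^13≡2, 20^14≡13, 20^15≡17, 20^16≡16, 20^17≡23, 20^18≡1. 20^17≡23≢1, so ord ≠ 17. No, the actual order is 18.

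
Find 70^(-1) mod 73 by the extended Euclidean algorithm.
Extended GCD: 70(24) + 73(-23) = 1. So 70^(-1) ≡ 24 mod 73. Verify: 70 × 24 = 1680 ≡ 1 mod 73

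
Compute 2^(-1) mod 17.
Since 17 is prime, by Fermat 2^(-1) ≡ 2^{15} ≡ 9 mod 17. Verify: 2 × 9 = 18 ≡ 1 mod 17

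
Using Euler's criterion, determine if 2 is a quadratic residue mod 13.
By Euler's criterion: 2^{6} ≡ 12 mod 13. Since this equals -1 (≡ 12), 2 is not a QR.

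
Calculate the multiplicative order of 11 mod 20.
Powers of 11 mod 20: 11^1≡11, 11^2≡1. So the order of 11 is 2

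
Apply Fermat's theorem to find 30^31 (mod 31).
By Fermat: 30^{30} ≡ 1 (mod 31). So 30^{31} = 30^{30} · 30^{1} ≡ 30^{1} ≡ 30 (mod 31)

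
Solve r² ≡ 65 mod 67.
The square roots of 65 mod 67 are 47 and 20. Verify: 47² = 2209 ≡ 65 mod 67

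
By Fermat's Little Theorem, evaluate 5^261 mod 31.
By Fermat: 5^{30} ≡ 1 mod 31. 261 ≡ 21 mod 30. So 5^{261} ≡ 5^{21} ≡ 1 mod 31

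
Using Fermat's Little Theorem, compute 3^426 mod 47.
By Fermat: 3^{46} ≡ 1 (mod 47). 426 ≡ 12 (mod 46). So 3^{426} ≡ 3^{12} ≡ 12 (mod 47)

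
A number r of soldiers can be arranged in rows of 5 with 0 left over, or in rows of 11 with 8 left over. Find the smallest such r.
M = 5 × 11 = 55. M₁ = 11, y₁ ≡ 1 (mod 5). M₂ = 5, y₂ ≡ 9 (mod 11). r = 0×11×1 + 8×5×9 ≡ 30 (mod 55)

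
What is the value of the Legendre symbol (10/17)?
(10/17) = 10^{8} mod 17 = -1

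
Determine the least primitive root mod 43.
g = 3. Powers: [3, 9, 27, 38, 28, 41, 37, 25, 32, ...] generates all 42 non-zero residues.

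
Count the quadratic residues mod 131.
Exactly half the non-zero residues mod a prime are QRs: (131-1)/2 = 65.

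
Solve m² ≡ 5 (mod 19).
The square roots of 5 mod 19 are 9 and 10. Verify: 9² = 81 ≡ 5 (mod 19)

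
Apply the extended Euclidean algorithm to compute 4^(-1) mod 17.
Extended GCD: 4(-4) + 17(1) = 1. So 4^(-1) ≡ -4 ≡ 13 mod 17. Verify: 4 × 13 = 52 ≡ 1 mod 17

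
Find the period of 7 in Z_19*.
Powers of 7 mod 19: 7^1≡7, 7^2≡11, 7^3≡1. Order = 3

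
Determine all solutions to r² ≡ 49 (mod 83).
The square roots of 49 mod 83 are 7 and 76. Verify: 7² = 49 ≡ 49 (mod 83)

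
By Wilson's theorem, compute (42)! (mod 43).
By Wilson's theorem, (42)! ≡ -1 ≡ 42 (mod 43)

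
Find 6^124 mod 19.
Using Fermat: 6^{18} ≡ 1 mod 19. 124 ≡ 16 mod 18. So 6^{124} ≡ 6^{16} ≡ 9 mod 19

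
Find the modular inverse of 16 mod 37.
Since 37 is prime, by Fermat 16^(-1) ≡ 16^{35} ≡ 7 (mod 37). Verify: 16 × 7 = 112 ≡ 1 (mod 37)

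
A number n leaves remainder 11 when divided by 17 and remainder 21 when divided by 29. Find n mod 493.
M = 17 × 29 = 493. M₁ = 29, y₁ ≡ 10 mod 17. M₂ = 17, y₂ ≡ 12 mod 29. n = 11×29×10 + 21×17×12 ≡ 79 mod 493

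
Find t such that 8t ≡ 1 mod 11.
Since 11 is prime, by Fermat 8^(-1) ≡ 8^{9} ≡ 7 mod 11. Verify: 8 × 7 = 56 ≡ 1 mod 11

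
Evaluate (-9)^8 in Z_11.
By repeated squaring mod 11: (-9)^{1}≡2, (-9)^{2}≡4, (-9)^{4}≡5, (-9)^{8}≡3. So (-9)^{8} ≡ 3 mod 11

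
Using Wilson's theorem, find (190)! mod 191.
By Wilson's theorem, (190)! ≡ -1 ≡ 190 mod 191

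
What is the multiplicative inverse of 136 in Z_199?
Since 199 is prime, by Fermat 136^(-1) ≡ 136^{197} ≡ 60 mod 199. Verify: 136 × 60 = 8160 ≡ 1 mod 199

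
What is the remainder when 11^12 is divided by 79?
By repeated squaring (mod 79): 11^{1}≡11, 11^{2}≡42, 11^{4}≡26, 11^{8}≡44. Then 11^{12} = 11^{8+4} ≡ 44 × 26 ≡ 38 (mod 79)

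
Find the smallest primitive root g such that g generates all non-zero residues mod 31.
g = 3. Powers: [3, 9, 27, 19, 26, 16, 17, ...] generates all 30 non-zero residues.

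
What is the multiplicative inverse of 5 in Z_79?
Since 79 is prime, by Fermat 5^(-1) ≡ 5^{77} ≡ 16 mod 79. Verify: 5 × 16 = 80 ≡ 1 mod 79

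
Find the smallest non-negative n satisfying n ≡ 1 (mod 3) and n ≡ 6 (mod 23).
M = 3 × 23 = 69. M₁ = 23, y₁ ≡ 2 (mod 3). M₂ = 3, y₂ ≡ 8 (mod 23). n = 1×23×2 + 6×3×8 ≡ 52 (mod 69)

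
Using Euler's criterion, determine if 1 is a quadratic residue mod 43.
By Euler's criterion: 1^{21} ≡ 1 (mod 43). Since this equals 1, 1 is a QR.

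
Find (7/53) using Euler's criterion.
(7/53) = 7^{26} mod 53 = 1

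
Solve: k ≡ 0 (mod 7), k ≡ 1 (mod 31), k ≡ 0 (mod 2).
M = 7 × 31 × 2 = 434. M₁ = 62, y₁ ≡ 6 (mod 7). M₂ = 14, y₂ ≡ 20 (mod 31). M₃ = 217, y₃ ≡ 1 (mod 2). k = 0×62×6 + 1×14×20 + 0×217×1 ≡ 280 (mod 434)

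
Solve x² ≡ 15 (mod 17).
The square roots of 15 mod 17 are 7 and 10. Verify: 7² = 49 ≡ 15 (mod 17)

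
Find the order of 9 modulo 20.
Powers of 9 mod 20: 9^1≡9, 9^2≡1. So the order of 9 is 2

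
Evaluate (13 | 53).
(13/53) = 13^{26} mod 53 = 1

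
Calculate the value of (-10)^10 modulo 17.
By repeated squaring mod 17: (-10)^{1}≡7, (-10)^{2}≡15, (-10)^{4}≡4, (-10)^{8}≡16. Then (-10)^{10} = (-10)^{8+2} ≡ 16 × 15 ≡ 2 mod 17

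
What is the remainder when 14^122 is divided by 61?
Using Fermat: 14^{60} ≡ 1 mod 61. 122 ≡ 2 mod 60. So 14^{122} ≡ 14^{2} ≡ 13 mod 61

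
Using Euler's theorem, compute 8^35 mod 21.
By Euler: 8^{12} ≡ 1 (mod 21) since gcd(8, 21) = 1. 35 = 2×12 + 11. So 8^{35} ≡ 8^{11} ≡ 8 (mod 21)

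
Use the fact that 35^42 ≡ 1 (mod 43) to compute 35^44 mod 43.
By Fermat: 35^{42} ≡ 1 (mod 43). So 35^{44} = 35^{42} · 35^{2} ≡ 35^{2} ≡ 21 (mod 43)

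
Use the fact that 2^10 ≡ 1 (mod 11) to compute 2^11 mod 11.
By Fermat: 2^{10} ≡ 1 (mod 11). So 2^{11} = 2^{10} · 2^{1} ≡ 2^{1} ≡ 2 (mod 11)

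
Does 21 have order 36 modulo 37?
21^{18} ≡ 1 (mod 37) and 18 < 36, so ord_37(21) = 18 ≠ 36 and 21 is not a primitive root.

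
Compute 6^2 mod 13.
6^{2} = 36 ≡ 10 (mod 13)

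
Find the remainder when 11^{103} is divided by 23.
By Fermat: 11^{22} ≡ 1 mod 23. 103 = 4×22 + 15. So 11^{103} ≡ 11^{15} ≡ 10 mod 23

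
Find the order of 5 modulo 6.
Powers of 5 mod 6: 5^1≡5, 5^2≡1. ord_6(5) = 2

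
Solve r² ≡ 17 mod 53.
The square roots of 17 mod 53 are 21 and 32. Verify: 21² = 441 ≡ 17 mod 53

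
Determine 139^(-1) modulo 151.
Since 151 is prime, by Fermat 139^(-1) ≡ 139^{149} ≡ 88 mod 151. Verify: 139 × 88 = 12232 ≡ 1 mod 151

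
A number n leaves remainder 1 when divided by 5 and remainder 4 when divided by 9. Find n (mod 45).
M = 5 × 9 = 45. M₁ = 9, y₁ ≡ 4 (mod 5). M₂ = 5, y₂ ≡ 2 (mod 9). n = 1×9×4 + 4×5×2 ≡ 31 (mod 45)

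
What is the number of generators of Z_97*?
A prime p has φ(p-1) primitive roots; here φ(96) = 32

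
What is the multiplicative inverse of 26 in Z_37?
Since 37 is prime, by Fermat 26^(-1) ≡ 26^{35} ≡ 10 (mod 37). Verify: 26 × 10 = 260 ≡ 1 (mod 37)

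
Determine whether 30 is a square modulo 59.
By Euler's criterion: 30^{29} ≡ 58 (mod 59). Since this equals -1 (≡ 58), 30 is not a QR.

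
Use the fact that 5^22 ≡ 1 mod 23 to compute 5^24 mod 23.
By Fermat: 5^{22} ≡ 1 mod 23. So 5^{24} = 5^{22} · 5^{2} ≡ 5^{2} ≡ 2 mod 23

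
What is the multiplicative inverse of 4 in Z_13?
Since 13 is prime, by Fermat 4^(-1) ≡ 4^{11} ≡ 10 (mod 13). Verify: 4 × 10 = 40 ≡ 1 (mod 13)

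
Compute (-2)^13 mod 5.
Using Fermat: (-2)^{4} ≡ 1 (mod 5). 13 ≡ 1 (mod 4). So (-2)^{13} ≡ (-2)^{1} ≡ 3 (mod 5)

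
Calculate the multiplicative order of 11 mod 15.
Powers of 11 mod 15: 11^1≡11, 11^2≡1. Order = 2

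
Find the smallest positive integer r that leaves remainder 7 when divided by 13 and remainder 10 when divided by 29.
M = 13 × 29 = 377. M₁ = 29, y₁ ≡ 9 (mod 13). M₂ = 13, y₂ ≡ 9 (mod 29). r = 7×29×9 + 10×13×9 ≡ 358 (mod 377)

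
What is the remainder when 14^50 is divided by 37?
Using Fermat: 14^{36} ≡ 1 mod 37. 50 ≡ 14 mod 36. So 14^{50} ≡ 14^{14} ≡ 11 mod 37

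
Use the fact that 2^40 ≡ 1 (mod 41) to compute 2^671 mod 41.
By Fermat: 2^{40} ≡ 1 (mod 41). 671 ≡ 31 (mod 40). So 2^{671} ≡ 2^{31} ≡ 39 (mod 41)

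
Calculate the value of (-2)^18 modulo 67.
By repeated squaring mod 67: (-2)^{1}≡65, (-2)^{2}≡4, (-2)^{4}≡16, (-2)^{8}≡55, (-2)^{16}≡10. Then (-2)^{18} = (-2)^{16+2} ≡ 10 × 4 ≡ 40 mod 67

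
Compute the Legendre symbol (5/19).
(5/19) = 5^{9} mod 19 = 1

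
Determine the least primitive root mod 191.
g = 19. For each prime q|190: 19^{95}≡190, 19^{38}≡39, 19^{10}≡52, none ≡ 1, so ord_191(19) = 190 and 19 is a primitive root.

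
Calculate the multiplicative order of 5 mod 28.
Powers of 5 mod 28: 5^1≡5, 5^2≡25, 5^3≡13, 5^4≡9, 5^5≡17, 5^6≡1. So the order of 5 is 6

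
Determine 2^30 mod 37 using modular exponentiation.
By repeated squaring (mod 37): 2^{1}≡2, 2^{2}≡4, 2^{4}≡16, 2^{8}≡34, 2^{16}≡9. Then 2^{30} = 2^{16+8+4+2} ≡ 9 × 34 × 16 × 4 ≡ 11 (mod 37)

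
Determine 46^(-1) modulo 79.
Since 79 is prime, by Fermat 46^(-1) ≡ 46^{77} ≡ 67 (mod 79). Verify: 46 × 67 = 3082 ≡ 1 (mod 79)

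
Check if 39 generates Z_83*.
ord_83(39) divides 82. For each prime q|82: 39^{41}≡82, 39^{2}≡27, none ≡ 1. So 39 has order 82 and is a primitive root mod 83.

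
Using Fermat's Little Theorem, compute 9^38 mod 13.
By Fermat: 9^{12} ≡ 1 mod 13. 38 = 3×12 + 2. So 9^{38} ≡ 9^{2} ≡ 3 mod 13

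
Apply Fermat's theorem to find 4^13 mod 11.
By Fermat: 4^{10} ≡ 1 mod 11. So 4^{13} = 4^{10} · 4^{3} ≡ 4^{3} ≡ 9 mod 11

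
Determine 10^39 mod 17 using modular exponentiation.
Using Fermat: 10^{16} ≡ 1 mod 17. 39 ≡ 7 mod 16. So 10^{39} ≡ 10^{7} ≡ 5 mod 17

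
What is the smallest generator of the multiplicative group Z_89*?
g = 3. Powers: [3, 9, 27, 81, 65, 17, ...] generates all 88 non-zero residues.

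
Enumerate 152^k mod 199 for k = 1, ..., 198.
152^1, 152^2, ..., 152^{198} mod 199: [152, 20, 55, 2, 105, 40, 110, 4, 11, 80, 21, 8, 22, 160, 42, 16, 44, 121, 84, 32, 88, 43, 168, 64, 176, 86, 137, 128, 153, 172, 75, 57, 107, 145, 150, 114, 15, 91, 101, 29, 30, 182, 3, 58, 60, 165, 6, 116, 120, 131, 12, 33, 41, 63, 24, 66, 82, 126, 48, 132, 164, 53, 96, 65, 129, 106, 192, 130, 59, 13, 185, 61, 118, 26, 171, 122, 37, 52, 143, 45, 74, 104, 87, 90, 148, 9, 174, 180, 97, 18, 149, 161, 194, 36, 99, 123, 189, 72, 198, 47, 179, 144, 197, 94, 159, 89, 195, 188, 119, 178, 191, 177, 39, 157, 183, 155, 78, 115, 167, 111, 156, 31, 135, 23, 113, 62, 71, 46, 27, 124, 142, 92, 54, 49, 85, 184, 108, 98, 170, 169, 17, 196, 141, 139, 34, 193, 83, 79, 68, 187, 166, 158, 136, 175, 133, 117, 73, 151, 67, 35, 146, 103, 134, 70, 93, 7, 69, 140, 186, 14, 138, 81, 173, 28, 77, 162, 147, 56, 154, 125, 95, 112, 109, 51, 190, 25, 19, 102, 181, 50, 38, 5, 163, 100, 76, 10, 127, 1]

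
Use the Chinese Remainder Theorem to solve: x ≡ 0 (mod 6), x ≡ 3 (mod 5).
M = 6 × 5 = 30. M₁ = 5, y₁ ≡ 5 (mod 6). M₂ = 6, y₂ ≡ 1 (mod 5). x = 0×5×5 + 3×6×1 ≡ 18 (mod 30)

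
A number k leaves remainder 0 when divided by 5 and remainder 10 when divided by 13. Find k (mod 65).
M = 5 × 13 = 65. M₁ = 13, y₁ ≡ 2 (mod 5). M₂ = 5, y₂ ≡ 8 (mod 13). k = 0×13×2 + 10×5×8 ≡ 10 (mod 65)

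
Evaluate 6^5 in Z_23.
By repeated squaring (mod 23): 6^{1}≡6, 6^{2}≡13, 6^{4}≡8. Then 6^{5} = 6^{4+1} ≡ 8 × 6 ≡ 2 (mod 23)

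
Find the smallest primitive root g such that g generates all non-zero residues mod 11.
g = 2. For each prime q|10: 2^{5}≡10, 2^{2}≡4, none ≡ 1, so ord_11(2) = 10 and 2 is a primitive root.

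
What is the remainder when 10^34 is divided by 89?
By repeated squaring mod 89: 10^{1}≡10, 10^{2}≡11, 10^{4}≡32, 10^{8}≡45, 10^{16}≡67, 10^{32}≡39. Then 10^{34} = 10^{32+2} ≡ 39 × 11 ≡ 73 mod 89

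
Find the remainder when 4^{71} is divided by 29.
By Fermat: 4^{28} ≡ 1 mod 29. 71 = 2×28 + 15. So 4^{71} ≡ 4^{15} ≡ 4 mod 29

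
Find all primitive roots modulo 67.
There are φ(66) = 20 primitive roots mod 67: {2, 7, 11, 12, 13, 18, 20, 28, 31, 32, 34, 41, 44, 46, 48, 50, 51, 57, 61, 63}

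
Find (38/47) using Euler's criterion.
(38/47) = 38^{23} mod 47 = -1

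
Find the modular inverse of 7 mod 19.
Since 19 is prime, by Fermat 7^(-1) ≡ 7^{17} ≡ 11 mod 19. Verify: 7 × 11 = 77 ≡ 1 mod 19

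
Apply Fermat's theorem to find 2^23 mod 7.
By Fermat: 2^{6} ≡ 1 mod 7. 23 = 3×6 + 5. So 2^{23} ≡ 2^{5} ≡ 4 mod 7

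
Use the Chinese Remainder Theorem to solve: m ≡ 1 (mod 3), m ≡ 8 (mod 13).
M = 3 × 13 = 39. M₁ = 13, y₁ ≡ 1 (mod 3). M₂ = 3, y₂ ≡ 9 (mod 13). m = 1×13×1 + 8×3×9 ≡ 34 (mod 39)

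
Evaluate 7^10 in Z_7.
By repeated squaring mod 7: 7^{1}≡0, 7^{2}≡0, 7^{4}≡0, 7^{8}≡0. Then 7^{10} = 7^{8+2} ≡ 0 × 0 ≡ 0 mod 7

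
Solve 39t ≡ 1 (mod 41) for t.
Since 41 is prime, by Fermat 39^(-1) ≡ 39^{39} ≡ 20 (mod 41). Verify: 39 × 20 = 780 ≡ 1 (mod 41)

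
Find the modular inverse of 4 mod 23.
Since 23 is prime, by Fermat 4^(-1) ≡ 4^{21} ≡ 6 mod 23. Verify: 4 × 6 = 24 ≡ 1 mod 23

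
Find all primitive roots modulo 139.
There are φ(138) = 44 primitive roots mod 139: {2, 3, 12, 15, 17, 18, 19, 21, 22, 26, 32, 40, 50, 53, 56, 58, 61, 68, 70, 72, 73, 85, 88, 90, 92, 93, 98, 101, 102, 104, 108, 109, 110, 111, 114, 115, 119, 123, 126, 128, 130, 132, 134, 135}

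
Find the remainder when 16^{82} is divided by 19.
By Fermat: 16^{18} ≡ 1 (mod 19). 82 = 4×18 + 10. So 16^{82} ≡ 16^{10} ≡ 16 (mod 19)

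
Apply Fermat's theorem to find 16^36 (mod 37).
By Fermat's Little Theorem, 16^{36} ≡ 1 (mod 37) since 37 is prime and gcd(16, 37) = 1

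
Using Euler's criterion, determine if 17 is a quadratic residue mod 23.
By Euler's criterion: 17^{11} ≡ 22 (mod 23). Since this equals -1 (≡ 22), 17 is not a QR.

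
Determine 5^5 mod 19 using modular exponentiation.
By repeated squaring (mod 19): 5^{1}≡5, 5^{2}≡6, 5^{4}≡17. Then 5^{5} = 5^{4+1} ≡ 17 × 5 ≡ 9 (mod 19)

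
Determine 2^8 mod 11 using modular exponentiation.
By repeated squaring mod 11: 2^{1}≡2, 2^{2}≡4, 2^{4}≡5, 2^{8}≡3. So 2^{8} ≡ 3 mod 11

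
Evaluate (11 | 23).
(11/23) = 11^{11} mod 23 = -1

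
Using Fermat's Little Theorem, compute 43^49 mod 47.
By Fermat: 43^{46} ≡ 1 (mod 47). So 43^{49} = 43^{46} · 43^{3} ≡ 43^{3} ≡ 30 (mod 47)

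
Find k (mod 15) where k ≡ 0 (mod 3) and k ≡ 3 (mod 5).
M = 3 × 5 = 15. M₁ = 5, y₁ ≡ 2 (mod 3). M₂ = 3, y₂ ≡ 2 (mod 5). k = 0×5×2 + 3×3×2 ≡ 3 (mod 15)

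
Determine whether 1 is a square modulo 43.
By Euler's criterion: 1^{21} ≡ 1 mod 43. Since this equals 1, 1 is a QR.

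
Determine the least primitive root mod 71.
g = 7. Powers: [7, 49, 59, 58, 51, 2, 14, 27, 47, ...] generates all 70 non-zero residues.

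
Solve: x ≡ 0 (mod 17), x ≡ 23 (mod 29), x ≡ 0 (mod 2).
M = 17 × 29 × 2 = 986. M₁ = 58, y₁ ≡ 5 (mod 17). M₂ = 34, y₂ ≡ 6 (mod 29). M₃ = 493, y₃ ≡ 1 (mod 2). x = 0×58×5 + 23×34×6 + 0×493×1 ≡ 748 (mod 986)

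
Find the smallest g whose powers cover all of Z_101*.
g = 2. Powers: [2, 4, 8, 16, 32, 64, 27, 54, 7, 14, ...] generates all 100 non-zero residues.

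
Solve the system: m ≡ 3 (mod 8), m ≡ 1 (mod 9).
M = 8 × 9 = 72. M₁ = 9, y₁ ≡ 1 (mod 8). M₂ = 8, y₂ ≡ 8 (mod 9). m = 3×9×1 + 1×8×8 ≡ 19 (mod 72)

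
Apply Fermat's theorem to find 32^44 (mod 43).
By Fermat: 32^{42} ≡ 1 (mod 43). So 32^{44} = 32^{42} · 32^{2} ≡ 32^{2} ≡ 35 (mod 43)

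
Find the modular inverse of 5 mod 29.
Since 29 is prime, by Fermat 5^(-1) ≡ 5^{27} ≡ 6 mod 29. Verify: 5 × 6 = 30 ≡ 1 mod 29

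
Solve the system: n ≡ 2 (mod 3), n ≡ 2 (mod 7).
M = 3 × 7 = 21. M₁ = 7, y₁ ≡ 1 (mod 3). M₂ = 3, y₂ ≡ 5 (mod 7). n = 2×7×1 + 2×3×5 ≡ 2 (mod 21)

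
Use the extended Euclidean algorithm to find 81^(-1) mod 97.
Extended GCD: 81(6) + 97(-5) = 1. So 81^(-1) ≡ 6 mod 97. Verify: 81 × 6 = 486 ≡ 1 mod 97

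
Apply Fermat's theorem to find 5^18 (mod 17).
By Fermat: 5^{16} ≡ 1 (mod 17). So 5^{18} = 5^{16} · 5^{2} ≡ 5^{2} ≡ 8 (mod 17)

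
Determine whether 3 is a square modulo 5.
By Euler's criterion: 3^{2} ≡ 4 mod 5. Since this equals -1 (≡ 4), 3 is not a QR.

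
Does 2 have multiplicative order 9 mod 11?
Powers of 2 mod 11: 2^1≡2, 2^2≡4, 2^3≡8, 2^4≡5, 2^5≡10, 2^6≡9, 2^7≡7, 2^8≡3, 2^9≡6, 2^10≡1. 2^9≡6≢1, so ord ≠ 9. No, the actual order is 10.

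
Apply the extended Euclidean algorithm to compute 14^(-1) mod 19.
Extended GCD: 14(-4) + 19(3) = 1. So 14^(-1) ≡ -4 ≡ 15 mod 19. Verify: 14 × 15 = 210 ≡ 1 mod 19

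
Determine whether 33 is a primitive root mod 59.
ord_59(33) divides 58. For each prime q|58: 33^{29}≡58, 33^{2}≡27, none ≡ 1. So 33 has order 58 and is a primitive root mod 59.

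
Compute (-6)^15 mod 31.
By repeated squaring (mod 31): (-6)^{1}≡25, (-6)^{2}≡5, (-6)^{4}≡25, (-6)^{8}≡5. Then (-6)^{15} = (-6)^{8+4+2+1} ≡ 5 × 25 × 5 × 25 ≡ 1 (mod 31)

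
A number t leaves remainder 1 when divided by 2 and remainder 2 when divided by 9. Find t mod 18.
M = 2 × 9 = 18. M₁ = 9, y₁ ≡ 1 mod 2. M₂ = 2, y₂ ≡ 5 mod 9. t = 1×9×1 + 2×2×5 ≡ 11 mod 18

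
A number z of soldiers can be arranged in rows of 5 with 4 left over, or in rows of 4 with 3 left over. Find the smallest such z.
M = 5 × 4 = 20. M₁ = 4, y₁ ≡ 4 (mod 5). M₂ = 5, y₂ ≡ 1 (mod 4). z = 4×4×4 + 3×5×1 ≡ 19 (mod 20)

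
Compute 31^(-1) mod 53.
Since 53 is prime, by Fermat 31^(-1) ≡ 31^{51} ≡ 12 mod 53. Verify: 31 × 12 = 372 ≡ 1 mod 53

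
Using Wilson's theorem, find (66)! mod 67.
By Wilson's theorem, (66)! ≡ -1 ≡ 66 mod 67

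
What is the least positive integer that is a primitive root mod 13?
g = 2. Powers: [2, 4, 8, 3, 6, 12, 11, 9, 5, 10, ...] generates all 12 non-zero residues.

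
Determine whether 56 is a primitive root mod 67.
56^{33} ≡ 1 mod 67 and 33 < 66, so ord_67(56) = 33 ≠ 66 and 56 is not a primitive root.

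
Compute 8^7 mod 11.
By repeated squaring (mod 11): 8^{1}≡8, 8^{2}≡9, 8^{4}≡4. Then 8^{7} = 8^{4+2+1} ≡ 4 × 9 × 8 ≡ 2 (mod 11)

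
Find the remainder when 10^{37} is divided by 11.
By Fermat: 10^{10} ≡ 1 (mod 11). 37 = 3×10 + 7. So 10^{37} ≡ 10^{7} ≡ 10 (mod 11)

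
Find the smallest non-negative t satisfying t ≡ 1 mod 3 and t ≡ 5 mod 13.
M = 3 × 13 = 39. M₁ = 13, y₁ ≡ 1 mod 3. M₂ = 3, y₂ ≡ 9 mod 13. t = 1×13×1 + 5×3×9 ≡ 31 mod 39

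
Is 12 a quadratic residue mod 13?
By Euler's criterion: 12^{6} ≡ 1 (mod 13). Since this equals 1, 12 is a QR.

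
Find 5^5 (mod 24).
By repeated squaring (mod 24): 5^{1}≡5, 5^{2}≡1, 5^{4}≡1. Then 5^{5} = 5^{4+1} ≡ 1 × 5 ≡ 5 (mod 24)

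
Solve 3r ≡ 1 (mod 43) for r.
Since 43 is prime, by Fermat 3^(-1) ≡ 3^{41} ≡ 29 (mod 43). Verify: 3 × 29 = 87 ≡ 1 (mod 43)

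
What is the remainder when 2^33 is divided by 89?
By repeated squaring (mod 89): 2^{1}≡2, 2^{2}≡4, 2^{4}≡16, 2^{8}≡78, 2^{16}≡32, 2^{32}≡45. Then 2^{33} = 2^{32+1} ≡ 45 × 2 ≡ 1 (mod 89)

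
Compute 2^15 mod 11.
Using Fermat: 2^{10} ≡ 1 (mod 11). 15 ≡ 5 (mod 10). So 2^{15} ≡ 2^{5} ≡ 10 (mod 11)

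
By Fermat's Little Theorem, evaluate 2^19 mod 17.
By Fermat: 2^{16} ≡ 1 mod 17. So 2^{19} = 2^{16} · 2^{3} ≡ 2^{3} ≡ 8 mod 17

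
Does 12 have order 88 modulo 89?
12^{8} ≡ 1 mod 89 and 8 < 88, so ord_89(12) = 8 ≠ 88 and 12 is not a primitive root.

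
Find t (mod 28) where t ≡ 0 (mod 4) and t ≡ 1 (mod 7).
M = 4 × 7 = 28. M₁ = 7, y₁ ≡ 3 (mod 4). M₂ = 4, y₂ ≡ 2 (mod 7). t = 0×7×3 + 1×4×2 ≡ 8 (mod 28)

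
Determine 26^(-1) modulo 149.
Since 149 is prime, by Fermat 26^(-1) ≡ 26^{147} ≡ 86 (mod 149). Verify: 26 × 86 = 2236 ≡ 1 (mod 149)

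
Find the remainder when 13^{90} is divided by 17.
By Fermat: 13^{16} ≡ 1 mod 17. 90 = 5×16 + 10. So 13^{90} ≡ 13^{10} ≡ 16 mod 17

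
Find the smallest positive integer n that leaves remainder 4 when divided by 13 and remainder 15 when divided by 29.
M = 13 × 29 = 377. M₁ = 29, y₁ ≡ 9 mod 13. M₂ = 13, y₂ ≡ 9 mod 29. n = 4×29×9 + 15×13×9 ≡ 160 mod 377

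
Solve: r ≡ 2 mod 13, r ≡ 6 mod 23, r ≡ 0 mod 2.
M = 13 × 23 × 2 = 598. M₁ = 46, y₁ ≡ 2 mod 13. M₂ = 26, y₂ ≡ 8 mod 23. M₃ = 299, y₃ ≡ 1 mod 2. r = 2×46×2 + 6×26×8 + 0×299×1 ≡ 236 mod 598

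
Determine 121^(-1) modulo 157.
Since 157 is prime, by Fermat 121^(-1) ≡ 121^{155} ≡ 109 mod 157. Verify: 121 × 109 = 13189 ≡ 1 mod 157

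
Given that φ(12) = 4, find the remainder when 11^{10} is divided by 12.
By Euler: 11^{4} ≡ 1 (mod 12) since gcd(11, 12) = 1. 10 = 2×4 + 2. So 11^{10} ≡ 11^{2} ≡ 1 (mod 12)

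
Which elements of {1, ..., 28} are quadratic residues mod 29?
Squares in Z_29*: {1, 4, 5, 6, 7, 9, 13, 16, 20, 22, 23, 24, 25, 28}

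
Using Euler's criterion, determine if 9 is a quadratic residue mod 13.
By Euler's criterion: 9^{6} ≡ 1 (mod 13). Since this equals 1, 9 is a QR.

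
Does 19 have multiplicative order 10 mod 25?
Powers of 19 mod 25: 19^1≡19, 19^2≡11, 19^3≡9, 19^4≡21, 19^5≡24, 19^6≡6, 19^7≡14, 19^8≡16, 19^9≡4, 19^10≡1. First k with 19^k≡1 is k=10. Yes, ord_25(19) = 10.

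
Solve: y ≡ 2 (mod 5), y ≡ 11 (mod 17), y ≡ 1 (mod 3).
M = 5 × 17 × 3 = 255. M₁ = 51, y₁ ≡ 1 (mod 5). M₂ = 15, y₂ ≡ 8 (mod 17). M₃ = 85, y₃ ≡ 1 (mod 3). y = 2×51×1 + 11×15×8 + 1×85×1 ≡ 232 (mod 255)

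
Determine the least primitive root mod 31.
g = 3. Powers: [3, 9, 27, 19, 26, 16, ...] generates all 30 non-zero residues.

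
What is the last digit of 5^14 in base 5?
By repeated squaring (mod 5): 5^{1}≡0, 5^{2}≡0, 5^{4}≡0, 5^{8}≡0. Then 5^{14} = 5^{8+4+2} ≡ 0 × 0 × 0 ≡ 0 (mod 5)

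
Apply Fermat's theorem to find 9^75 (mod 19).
By Fermat: 9^{18} ≡ 1 (mod 19). 75 = 4×18 + 3. So 9^{75} ≡ 9^{3} ≡ 7 (mod 19)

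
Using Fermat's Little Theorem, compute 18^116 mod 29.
By Fermat: 18^{28} ≡ 1 (mod 29). 116 = 4×28 + 4. So 18^{116} ≡ 18^{4} ≡ 25 (mod 29)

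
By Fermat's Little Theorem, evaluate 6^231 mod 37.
By Fermat: 6^{36} ≡ 1 (mod 37). 231 ≡ 15 (mod 36). So 6^{231} ≡ 6^{15} ≡ 31 (mod 37)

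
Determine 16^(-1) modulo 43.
Since 43 is prime, by Fermat 16^(-1) ≡ 16^{41} ≡ 35 mod 43. Verify: 16 × 35 = 560 ≡ 1 mod 43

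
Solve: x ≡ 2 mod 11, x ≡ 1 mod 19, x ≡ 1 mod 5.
M = 11 × 19 × 5 = 1045. M₁ = 95, y₁ ≡ 8 mod 11. M₂ = 55, y₂ ≡ 9 mod 19. M₃ = 209, y₃ ≡ 4 mod 5. x = 2×95×8 + 1×55×9 + 1×209×4 ≡ 761 mod 1045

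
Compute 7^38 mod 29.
Using Fermat: 7^{28} ≡ 1 mod 29. 38 ≡ 10 mod 28. So 7^{38} ≡ 7^{10} ≡ 24 mod 29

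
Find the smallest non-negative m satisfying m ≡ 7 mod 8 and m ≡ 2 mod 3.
M = 8 × 3 = 24. M₁ = 3, y₁ ≡ 3 mod 8. M₂ = 8, y₂ ≡ 2 mod 3. m = 7×3×3 + 2×8×2 ≡ 23 mod 24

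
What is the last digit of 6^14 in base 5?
Using Fermat: 6^{4} ≡ 1 mod 5. 14 ≡ 2 mod 4. So 6^{14} ≡ 6^{2} ≡ 1 mod 5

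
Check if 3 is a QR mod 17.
By Euler's criterion: 3^{8} ≡ 16 mod 17. Since this equals -1 (≡ 16), 3 is not a QR.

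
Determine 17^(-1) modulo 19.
Since 19 is prime, by Fermat 17^(-1) ≡ 17^{17} ≡ 9 mod 19. Verify: 17 × 9 = 153 ≡ 1 mod 19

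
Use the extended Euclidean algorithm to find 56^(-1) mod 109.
Extended GCD: 56(37) + 109(-19) = 1. So 56^(-1) ≡ 37 (mod 109). Verify: 56 × 37 = 2072 ≡ 1 (mod 109)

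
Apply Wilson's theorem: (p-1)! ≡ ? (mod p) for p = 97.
By Wilson's theorem, (96)! ≡ -1 ≡ 96 (mod 97)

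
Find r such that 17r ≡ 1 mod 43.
Since 43 is prime, by Fermat 17^(-1) ≡ 17^{41} ≡ 38 mod 43. Verify: 17 × 38 = 646 ≡ 1 mod 43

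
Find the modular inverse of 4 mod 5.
Since 5 is prime, by Fermat 4^(-1) ≡ 4^{3} ≡ 4 (mod 5). Verify: 4 × 4 = 16 ≡ 1 (mod 5)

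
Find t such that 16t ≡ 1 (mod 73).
Since 73 is prime, by Fermat 16^(-1) ≡ 16^{71} ≡ 32 (mod 73). Verify: 16 × 32 = 512 ≡ 1 (mod 73)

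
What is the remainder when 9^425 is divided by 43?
Using Fermat: 9^{42} ≡ 1 (mod 43). 425 ≡ 5 (mod 42). So 9^{425} ≡ 9^{5} ≡ 10 (mod 43)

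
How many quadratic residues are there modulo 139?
Exactly half the non-zero residues mod a prime are QRs: (139-1)/2 = 69.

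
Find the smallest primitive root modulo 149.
g = 2. Powers: [2, 4, 8, 16, 32, 64, 128, 107, ...] generates all 148 non-zero residues.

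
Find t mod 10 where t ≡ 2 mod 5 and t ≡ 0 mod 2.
M = 5 × 2 = 10. M₁ = 2, y₁ ≡ 3 mod 5. M₂ = 5, y₂ ≡ 1 mod 2. t = 2×2×3 + 0×5×1 ≡ 2 mod 10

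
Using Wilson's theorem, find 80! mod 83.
(82)! = (80)! × (81) × (82) ≡ -1 (mod 83). So (80)! ≡ -1 × [(82)(81)]^(-1) ≡ 41 (mod 83)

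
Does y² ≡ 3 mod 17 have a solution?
By Euler's criterion: 3^{8} ≡ 16 mod 17. Since this equals -1 (≡ 16), 3 is not a QR.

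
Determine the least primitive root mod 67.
g = 2. For each prime q|66: 2^{33}≡66, 2^{22}≡37, 2^{6}≡64, none ≡ 1, so ord_67(2) = 66 and 2 is a primitive root.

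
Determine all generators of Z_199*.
There are φ(198) = 60 primitive roots mod 199: {3, 6, 15, 22, 30, 34, 38, 39, 41, 44, 48, 54, 68, 69, 71, 73, 75, 77, 84, 87, 95, 97, 99, 105, 108, 110, 113, 118, 119, 120, 127, 129, 133, 134, 142, 143, 146, 148, 149, 150, 152, 153, 154, 163, 164, 166, 167, 168, 170, 173, 176, 179, 183, 185, 186, 189, 190, 192, 195, 197}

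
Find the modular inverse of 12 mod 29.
Since 29 is prime, by Fermat 12^(-1) ≡ 12^{27} ≡ 17 (mod 29). Verify: 12 × 17 = 204 ≡ 1 (mod 29)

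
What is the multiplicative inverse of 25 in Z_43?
Since 43 is prime, by Fermat 25^(-1) ≡ 25^{41} ≡ 31 (mod 43). Verify: 25 × 31 = 775 ≡ 1 (mod 43)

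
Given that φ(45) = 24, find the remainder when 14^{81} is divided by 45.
By Euler: 14^{24} ≡ 1 (mod 45) since gcd(14, 45) = 1. 81 = 3×24 + 9. So 14^{81} ≡ 14^{9} ≡ 44 (mod 45)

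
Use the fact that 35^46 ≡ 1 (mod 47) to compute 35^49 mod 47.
By Fermat: 35^{46} ≡ 1 (mod 47). So 35^{49} = 35^{46} · 35^{3} ≡ 35^{3} ≡ 11 (mod 47)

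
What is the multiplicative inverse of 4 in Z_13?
Since 13 is prime, by Fermat 4^(-1) ≡ 4^{11} ≡ 10 (mod 13). Verify: 4 × 10 = 40 ≡ 1 (mod 13)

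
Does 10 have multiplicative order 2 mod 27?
Powers of 10 mod 27: 10^1≡10, 10^2≡19, 10^3≡1. 10^2≡19≢1, so ord ≠ 2. No, the actual order is 3.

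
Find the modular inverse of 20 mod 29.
Since 29 is prime, by Fermat 20^(-1) ≡ 20^{27} ≡ 16 mod 29. Verify: 20 × 16 = 320 ≡ 1 mod 29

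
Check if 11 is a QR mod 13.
By Euler's criterion: 11^{6} ≡ 12 mod 13. Since this equals -1 (≡ 12), 11 is not a QR.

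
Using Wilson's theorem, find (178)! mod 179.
By Wilson's theorem, (178)! ≡ -1 ≡ 178 mod 179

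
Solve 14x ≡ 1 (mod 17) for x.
Since 17 is prime, by Fermat 14^(-1) ≡ 14^{15} ≡ 11 (mod 17). Verify: 14 × 11 = 154 ≡ 1 (mod 17)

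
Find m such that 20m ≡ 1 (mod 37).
Since 37 is prime, by Fermat 20^(-1) ≡ 20^{35} ≡ 13 (mod 37). Verify: 20 × 13 = 260 ≡ 1 (mod 37)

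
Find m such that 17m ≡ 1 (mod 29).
Since 29 is prime, by Fermat 17^(-1) ≡ 17^{27} ≡ 12 (mod 29). Verify: 17 × 12 = 204 ≡ 1 (mod 29)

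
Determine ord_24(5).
Powers of 5 mod 24: 5^1≡5, 5^2≡1. So the order of 5 is 2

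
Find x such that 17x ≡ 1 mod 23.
Since 23 is prime, by Fermat 17^(-1) ≡ 17^{21} ≡ 19 mod 23. Verify: 17 × 19 = 323 ≡ 1 mod 23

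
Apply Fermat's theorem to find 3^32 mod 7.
By Fermat: 3^{6} ≡ 1 mod 7. 32 = 5×6 + 2. So 3^{32} ≡ 3^{2} ≡ 2 mod 7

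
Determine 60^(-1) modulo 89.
Since 89 is prime, by Fermat 60^(-1) ≡ 60^{87} ≡ 46 mod 89. Verify: 60 × 46 = 2760 ≡ 1 mod 89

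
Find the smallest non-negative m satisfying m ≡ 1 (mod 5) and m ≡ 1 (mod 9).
M = 5 × 9 = 45. M₁ = 9, y₁ ≡ 4 (mod 5). M₂ = 5, y₂ ≡ 2 (mod 9). m = 1×9×4 + 1×5×2 ≡ 1 (mod 45)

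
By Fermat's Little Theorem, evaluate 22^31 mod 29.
By Fermat: 22^{28} ≡ 1 (mod 29). So 22^{31} = 22^{28} · 22^{3} ≡ 22^{3} ≡ 5 (mod 29)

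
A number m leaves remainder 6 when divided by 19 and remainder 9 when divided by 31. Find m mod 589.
M = 19 × 31 = 589. M₁ = 31, y₁ ≡ 8 mod 19. M₂ = 19, y₂ ≡ 18 mod 31. m = 6×31×8 + 9×19×18 ≡ 443 mod 589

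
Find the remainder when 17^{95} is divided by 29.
By Fermat: 17^{28} ≡ 1 mod 29. 95 = 3×28 + 11. So 17^{95} ≡ 17^{11} ≡ 12 mod 29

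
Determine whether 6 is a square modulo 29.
By Euler's criterion: 6^{14} ≡ 1 (mod 29). Since this equals 1, 6 is a QR.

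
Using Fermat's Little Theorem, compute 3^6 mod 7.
By Fermat's Little Theorem, 3^{6} ≡ 1 (mod 7) since 7 is prime and gcd(3, 7) = 1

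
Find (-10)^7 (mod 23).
By repeated squaring (mod 23): (-10)^{1}≡13, (-10)^{2}≡8, (-10)^{4}≡18. Then (-10)^{7} = (-10)^{4+2+1} ≡ 18 × 8 × 13 ≡ 9 (mod 23)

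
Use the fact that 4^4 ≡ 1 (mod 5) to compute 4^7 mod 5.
By Fermat: 4^{4} ≡ 1 (mod 5). So 4^{7} = 4^{4} · 4^{3} ≡ 4^{3} ≡ 4 (mod 5)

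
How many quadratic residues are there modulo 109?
Exactly half the non-zero residues mod a prime are QRs: (109-1)/2 = 54.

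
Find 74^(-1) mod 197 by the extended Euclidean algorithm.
Extended GCD: 74(8) + 197(-3) = 1. So 74^(-1) ≡ 8 mod 197. Verify: 74 × 8 = 592 ≡ 1 mod 197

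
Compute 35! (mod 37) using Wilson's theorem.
(36)! = (35)! × (36) ≡ -1 (mod 37). So (35)! ≡ -1 × (36)^(-1) ≡ (-1)×(-1) = 1 (mod 37)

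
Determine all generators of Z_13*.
There are φ(12) = 4 primitive roots mod 13: {2, 6, 7, 11}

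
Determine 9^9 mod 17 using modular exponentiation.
By repeated squaring mod 17: 9^{1}≡9, 9^{2}≡13, 9^{4}≡16, 9^{8}≡1. Then 9^{9} = 9^{8+1} ≡ 1 × 9 ≡ 9 mod 17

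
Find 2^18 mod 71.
By repeated squaring mod 71: 2^{1}≡2, 2^{2}≡4, 2^{4}≡16, 2^{8}≡43, 2^{16}≡3. Then 2^{18} = 2^{16+2} ≡ 3 × 4 ≡ 12 mod 71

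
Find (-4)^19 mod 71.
By repeated squaring mod 71: (-4)^{1}≡67, (-4)^{2}≡16, (-4)^{4}≡43, (-4)^{8}≡3, (-4)^{16}≡9. Then (-4)^{19} = (-4)^{16+2+1} ≡ 9 × 16 × 67 ≡ 63 mod 71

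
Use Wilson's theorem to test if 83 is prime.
(82)! mod 83 = 82. Since 82 ≡ -1 mod 83, 83 is prime.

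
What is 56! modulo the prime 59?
(58)! = (56)! × (57) × (58) ≡ -1 mod 59. So (56)! ≡ -1 × [(58)(57)]^(-1) ≡ 29 mod 59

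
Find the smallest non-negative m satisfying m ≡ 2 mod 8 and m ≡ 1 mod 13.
M = 8 × 13 = 104. M₁ = 13, y₁ ≡ 5 mod 8. M₂ = 8, y₂ ≡ 5 mod 13. m = 2×13×5 + 1×8×5 ≡ 66 mod 104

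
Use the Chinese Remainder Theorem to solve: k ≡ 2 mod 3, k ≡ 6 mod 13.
M = 3 × 13 = 39. M₁ = 13, y₁ ≡ 1 mod 3. M₂ = 3, y₂ ≡ 9 mod 13. k = 2×13×1 + 6×3×9 ≡ 32 mod 39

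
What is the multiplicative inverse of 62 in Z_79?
Since 79 is prime, by Fermat 62^(-1) ≡ 62^{77} ≡ 65 mod 79. Verify: 62 × 65 = 4030 ≡ 1 mod 79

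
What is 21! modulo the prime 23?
(22)! = (21)! × (22) ≡ -1 mod 23. So (21)! ≡ -1 × (22)^(-1) ≡ (-1)×(-1) = 1 mod 23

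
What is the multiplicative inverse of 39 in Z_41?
Since 41 is prime, by Fermat 39^(-1) ≡ 39^{39} ≡ 20 (mod 41). Verify: 39 × 20 = 780 ≡ 1 (mod 41)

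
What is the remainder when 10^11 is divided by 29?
By repeated squaring mod 29: 10^{1}≡10, 10^{2}≡13, 10^{4}≡24, 10^{8}≡25. Then 10^{11} = 10^{8+2+1} ≡ 25 × 13 × 10 ≡ 2 mod 29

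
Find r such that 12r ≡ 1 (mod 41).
Since 41 is prime, by Fermat 12^(-1) ≡ 12^{39} ≡ 24 (mod 41). Verify: 12 × 24 = 288 ≡ 1 (mod 41)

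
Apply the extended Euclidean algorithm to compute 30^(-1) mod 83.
Extended GCD: 30(36) + 83(-13) = 1. So 30^(-1) ≡ 36 mod 83. Verify: 30 × 36 = 1080 ≡ 1 mod 83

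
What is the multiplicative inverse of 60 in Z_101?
Since 101 is prime, by Fermat 60^(-1) ≡ 60^{99} ≡ 32 mod 101. Verify: 60 × 32 = 1920 ≡ 1 mod 101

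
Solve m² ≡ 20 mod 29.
The square roots of 20 mod 29 are 7 and 22. Verify: 7² = 49 ≡ 20 mod 29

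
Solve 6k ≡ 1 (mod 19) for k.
Since 19 is prime, by Fermat 6^(-1) ≡ 6^{17} ≡ 16 (mod 19). Verify: 6 × 16 = 96 ≡ 1 (mod 19)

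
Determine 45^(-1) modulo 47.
Since 47 is prime, by Fermat 45^(-1) ≡ 45^{45} ≡ 23 mod 47. Verify: 45 × 23 = 1035 ≡ 1 mod 47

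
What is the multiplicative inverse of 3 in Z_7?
Since 7 is prime, by Fermat 3^(-1) ≡ 3^{5} ≡ 5 mod 7. Verify: 3 × 5 = 15 ≡ 1 mod 7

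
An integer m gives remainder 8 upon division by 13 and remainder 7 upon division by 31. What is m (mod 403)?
M = 13 × 31 = 403. M₁ = 31, y₁ ≡ 8 (mod 13). M₂ = 13, y₂ ≡ 12 (mod 31). m = 8×31×8 + 7×13×12 ≡ 255 (mod 403)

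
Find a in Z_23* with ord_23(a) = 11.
2 has order 11 mod 23 since 2^{11} ≡ 1 mod 23 and no smaller power works.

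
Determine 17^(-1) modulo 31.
Since 31 is prime, by Fermat 17^(-1) ≡ 17^{29} ≡ 11 (mod 31). Verify: 17 × 11 = 187 ≡ 1 (mod 31)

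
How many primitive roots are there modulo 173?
A prime p has φ(p-1) primitive roots; here φ(172) = 84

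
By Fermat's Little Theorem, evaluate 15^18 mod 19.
By Fermat's Little Theorem, 15^{18} ≡ 1 mod 19 since 19 is prime and gcd(15, 19) = 1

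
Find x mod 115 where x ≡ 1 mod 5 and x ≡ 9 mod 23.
M = 5 × 23 = 115. M₁ = 23, y₁ ≡ 2 mod 5. M₂ = 5, y₂ ≡ 14 mod 23. x = 1×23×2 + 9×5×14 ≡ 101 mod 115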